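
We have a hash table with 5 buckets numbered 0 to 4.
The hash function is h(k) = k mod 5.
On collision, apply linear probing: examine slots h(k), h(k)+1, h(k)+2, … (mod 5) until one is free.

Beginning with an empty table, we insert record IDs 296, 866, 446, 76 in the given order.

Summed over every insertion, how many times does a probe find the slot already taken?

296 hashes to 1; slot 1 is free → place at 1.
866 hashes to 1; 1 taken → place at 2.
446 hashes to 1; 1,2 taken → place at 3.
76 hashes to 1; 1,2,3 taken → place at 4.
Table: [., 296, 866, 446, 76]

6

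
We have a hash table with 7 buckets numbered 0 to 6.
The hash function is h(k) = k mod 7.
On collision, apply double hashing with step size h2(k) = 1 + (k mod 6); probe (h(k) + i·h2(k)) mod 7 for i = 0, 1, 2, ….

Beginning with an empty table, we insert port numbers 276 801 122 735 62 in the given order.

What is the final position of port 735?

4

Insert 276: h=3, slot 3 empty => index 3.
Insert 801: h=3, h2=4, slot 3 occupied => index 0.
Insert 122: h=3, h2=3, slot 3 occupied => index 6.
Insert 735: h=0, h2=4, slot 0 occupied => index 4.
Insert 62: h=6, h2=3, slot 6 occupied => index 2.
Table: [801, —, 62, 276, 735, —, 122]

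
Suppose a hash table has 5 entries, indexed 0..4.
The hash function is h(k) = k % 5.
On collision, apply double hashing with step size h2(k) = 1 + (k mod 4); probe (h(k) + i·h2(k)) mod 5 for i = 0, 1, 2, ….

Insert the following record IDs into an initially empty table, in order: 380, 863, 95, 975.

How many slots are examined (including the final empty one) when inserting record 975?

380: h=0 -> slot 0
863: h=3 -> slot 3
95: h=0, h2=4, probe 0,4 -> slot 4
975: h=0, h2=4, probe 0,4,3,2 -> slot 2
Table: [380, —, 975, 863, 95]

4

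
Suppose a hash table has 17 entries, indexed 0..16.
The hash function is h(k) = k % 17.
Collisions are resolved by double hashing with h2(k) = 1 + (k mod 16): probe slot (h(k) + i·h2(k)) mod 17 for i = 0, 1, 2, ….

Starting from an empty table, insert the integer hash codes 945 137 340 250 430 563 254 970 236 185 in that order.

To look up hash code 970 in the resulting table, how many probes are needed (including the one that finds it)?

Insert 945: h=10, slot 10 empty -> index 10.
Insert 137: h=1, slot 1 empty -> index 1.
Insert 340: h=0, slot 0 empty -> index 0.
Insert 250: h=12, slot 12 empty -> index 12.
Insert 430: h=5, slot 5 empty -> index 5.
Insert 563: h=2, slot 2 empty -> index 2.
Insert 254: h=16, slot 16 empty -> index 16.
Insert 970: h=1, h2=11, slots 1,12 occupied -> index 6.
Insert 236: h=15, slot 15 empty -> index 15.
Insert 185: h=15, h2=10, slot 15 occupied -> index 8.
Table: [340, 137, 563, ∅, ∅, 430, 970, ∅, 185, ∅, 945, ∅, 250, ∅, ∅, 236, 254]
Lookup 970: h=1, h2=11, probe 1,12,6 → found at 6.

3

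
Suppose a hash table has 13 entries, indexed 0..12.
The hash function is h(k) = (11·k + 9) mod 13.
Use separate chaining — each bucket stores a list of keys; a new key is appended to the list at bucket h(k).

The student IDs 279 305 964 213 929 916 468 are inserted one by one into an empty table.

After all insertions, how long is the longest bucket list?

Insert 279: h=10, bucket 10 empty → new chain.
Insert 305: h=10, bucket 10 nonempty → append to chain.
Insert 964: h=5, bucket 5 empty → new chain.
Insert 213: h=12, bucket 12 empty → new chain.
Insert 929: h=10, bucket 10 nonempty → append to chain.
Insert 916: h=10, bucket 10 nonempty → append to chain.
Insert 468: h=9, bucket 9 empty → new chain.
Final buckets:
0: -
1: -
2: -
3: -
4: -
5: 964
6: -
7: -
8: -
9: 468
10: 279 -> 305 -> 929 -> 916
11: -
12: 213

4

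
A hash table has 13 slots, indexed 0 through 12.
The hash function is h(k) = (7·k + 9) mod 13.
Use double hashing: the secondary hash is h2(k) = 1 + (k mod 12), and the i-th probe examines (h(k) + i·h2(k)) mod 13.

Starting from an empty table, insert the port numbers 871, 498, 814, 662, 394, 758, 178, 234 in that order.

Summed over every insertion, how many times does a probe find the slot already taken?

5

Insert 871: h=9, slot 9 empty => index 9.
Insert 498: h=11, slot 11 empty => index 11.
Insert 814: h=0, slot 0 empty => index 0.
Insert 662: h=2, slot 2 empty => index 2.
Insert 394: h=11, h2=11, slots 11,9 occupied => index 7.
Insert 758: h=11, h2=3, slot 11 occupied => index 1.
Insert 178: h=7, h2=11, slot 7 occupied => index 5.
Insert 234: h=9, h2=7, slot 9 occupied => index 3.
Table: [814, 758, 662, 234, _, 178, _, 394, _, 871, _, 498, _]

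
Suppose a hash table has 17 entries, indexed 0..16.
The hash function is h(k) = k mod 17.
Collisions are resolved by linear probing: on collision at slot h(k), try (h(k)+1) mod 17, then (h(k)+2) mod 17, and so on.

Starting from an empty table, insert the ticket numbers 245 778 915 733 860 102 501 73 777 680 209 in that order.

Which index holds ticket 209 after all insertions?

6

245 hashes to 7; slot 7 is free => place at 7.
778 hashes to 13; slot 13 is free => place at 13.
915 hashes to 14; slot 14 is free => place at 14.
733 hashes to 2; slot 2 is free => place at 2.
860 hashes to 10; slot 10 is free => place at 10.
102 hashes to 0; slot 0 is free => place at 0.
501 hashes to 8; slot 8 is free => place at 8.
73 hashes to 5; slot 5 is free => place at 5.
777 hashes to 12; slot 12 is free => place at 12.
680 hashes to 0; 0 taken => place at 1.
209 hashes to 5; 5 taken => place at 6.
Table: [102, 680, 733, -, -, 73, 209, 245, 501, -, 860, -, 777, 778, 915, -, -]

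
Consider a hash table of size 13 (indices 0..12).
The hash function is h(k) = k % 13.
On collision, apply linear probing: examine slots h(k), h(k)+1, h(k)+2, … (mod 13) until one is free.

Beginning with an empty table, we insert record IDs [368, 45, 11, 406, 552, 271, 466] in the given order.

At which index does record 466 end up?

0

368 hashes to 4; slot 4 is free -> place at 4.
45 hashes to 6; slot 6 is free -> place at 6.
11 hashes to 11; slot 11 is free -> place at 11.
406 hashes to 3; slot 3 is free -> place at 3.
552 hashes to 6; 6 taken -> place at 7.
271 hashes to 11; 11 taken -> place at 12.
466 hashes to 11; 11,12 taken -> place at 0.
Table: [466, -, -, 406, 368, -, 45, 552, -, -, -, 11, 271]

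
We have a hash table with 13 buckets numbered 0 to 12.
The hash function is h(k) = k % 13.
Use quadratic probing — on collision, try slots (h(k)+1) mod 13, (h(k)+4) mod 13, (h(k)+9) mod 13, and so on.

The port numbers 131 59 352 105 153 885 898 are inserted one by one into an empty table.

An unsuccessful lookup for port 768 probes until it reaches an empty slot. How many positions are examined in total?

131 hashes to 1; slot 1 is free -> place at 1.
59 hashes to 7; slot 7 is free -> place at 7.
352 hashes to 1; 1 taken -> place at 2.
105 hashes to 1; 1,2 taken -> place at 5.
153 hashes to 10; slot 10 is free -> place at 10.
885 hashes to 1; 1,2,5,10 taken -> place at 4.
898 hashes to 1; 1,2,5,10,4 taken -> place at 0.
Table: [898, 131, 352, ∅, 885, 105, ∅, 59, ∅, ∅, 153, ∅, ∅]
Lookup 768: h=1, probe 1,2,5,10,4,0,11 → slot 11 empty, not found.

7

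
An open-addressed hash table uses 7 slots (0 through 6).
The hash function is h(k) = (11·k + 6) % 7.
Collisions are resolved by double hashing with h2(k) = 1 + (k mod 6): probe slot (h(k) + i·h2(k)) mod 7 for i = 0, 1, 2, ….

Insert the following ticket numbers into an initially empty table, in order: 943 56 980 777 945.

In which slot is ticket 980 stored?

943: h=5 -> slot 5
56: h=6 -> slot 6
980: h=6, h2=3, probe 6,2 -> slot 2
777: h=6, h2=4, probe 6,3 -> slot 3
945: h=6, h2=4, probe 6,3,0 -> slot 0
Table: [945, ∅, 980, 777, ∅, 943, 56]

2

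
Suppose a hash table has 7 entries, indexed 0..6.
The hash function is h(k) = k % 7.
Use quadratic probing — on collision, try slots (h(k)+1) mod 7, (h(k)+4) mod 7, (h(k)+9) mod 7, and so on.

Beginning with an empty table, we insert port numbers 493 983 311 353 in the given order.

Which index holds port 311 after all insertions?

493: h=3 → slot 3
983: h=3, probe 3,4 → slot 4
311: h=3, probe 3,4,0 → slot 0
353: h=3, probe 3,4,0,5 → slot 5
Table: [311, ∅, ∅, 493, 983, 353, ∅]

0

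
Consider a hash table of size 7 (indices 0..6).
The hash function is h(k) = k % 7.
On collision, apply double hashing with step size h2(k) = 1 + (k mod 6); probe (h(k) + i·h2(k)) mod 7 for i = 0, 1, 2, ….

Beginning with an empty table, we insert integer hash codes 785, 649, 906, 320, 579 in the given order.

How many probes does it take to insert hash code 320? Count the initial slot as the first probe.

3

785 hashes to 1; slot 1 is free => place at 1.
649 hashes to 5; slot 5 is free => place at 5.
906 hashes to 3; slot 3 is free => place at 3.
320 hashes to 5, h2=3; 5,1 taken => place at 4.
579 hashes to 5, h2=4; 5 taken => place at 2.
Table: [., 785, 579, 906, 320, 649, .]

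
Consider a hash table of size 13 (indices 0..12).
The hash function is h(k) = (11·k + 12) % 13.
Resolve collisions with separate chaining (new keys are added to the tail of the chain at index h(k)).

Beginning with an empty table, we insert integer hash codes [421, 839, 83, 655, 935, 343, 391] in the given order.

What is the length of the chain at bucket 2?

421 → bucket 2
839 → bucket 11
83 → bucket 2 (collision)
655 → bucket 2 (collision)
935 → bucket 1
343 → bucket 2 (collision)
391 → bucket 10
Final buckets:
0: .
1: 935
2: 421 -> 83 -> 655 -> 343
3: .
4: .
5: .
6: .
7: .
8: .
9: .
10: 391
11: 839
12: .

4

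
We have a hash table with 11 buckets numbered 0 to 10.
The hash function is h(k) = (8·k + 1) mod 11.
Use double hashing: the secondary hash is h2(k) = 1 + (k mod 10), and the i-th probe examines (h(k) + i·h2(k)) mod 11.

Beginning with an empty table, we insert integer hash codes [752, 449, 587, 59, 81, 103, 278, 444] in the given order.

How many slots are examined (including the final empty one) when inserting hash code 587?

2

752: h=0 -> slot 0
449: h=7 -> slot 7
587: h=0, h2=8, probe 0,8 -> slot 8
59: h=0, h2=10, probe 0,10 -> slot 10
81: h=0, h2=2, probe 0,2 -> slot 2
103: h=0, h2=4, probe 0,4 -> slot 4
278: h=3 -> slot 3
444: h=0, h2=5, probe 0,5 -> slot 5
Table: [752, _, 81, 278, 103, 444, _, 449, 587, _, 59]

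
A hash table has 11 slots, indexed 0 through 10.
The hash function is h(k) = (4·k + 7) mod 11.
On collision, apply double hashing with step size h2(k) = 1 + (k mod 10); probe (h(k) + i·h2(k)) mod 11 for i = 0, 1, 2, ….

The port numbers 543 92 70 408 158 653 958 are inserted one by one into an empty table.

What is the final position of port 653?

543 hashes to 1; slot 1 is free -> place at 1.
92 hashes to 1, h2=3; 1 taken -> place at 4.
70 hashes to 1, h2=1; 1 taken -> place at 2.
408 hashes to 0; slot 0 is free -> place at 0.
158 hashes to 1, h2=9; 1 taken -> place at 10.
653 hashes to 1, h2=4; 1 taken -> place at 5.
958 hashes to 0, h2=9; 0 taken -> place at 9.
Table: [408, 543, 70, —, 92, 653, —, —, —, 958, 158]

5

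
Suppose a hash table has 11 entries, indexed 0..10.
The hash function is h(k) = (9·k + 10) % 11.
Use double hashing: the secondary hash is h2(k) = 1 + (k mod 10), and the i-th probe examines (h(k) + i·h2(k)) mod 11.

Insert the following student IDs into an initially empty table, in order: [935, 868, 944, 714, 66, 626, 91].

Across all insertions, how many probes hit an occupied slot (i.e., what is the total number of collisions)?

4

935 hashes to 10; slot 10 is free => place at 10.
868 hashes to 1; slot 1 is free => place at 1.
944 hashes to 3; slot 3 is free => place at 3.
714 hashes to 1, h2=5; 1 taken => place at 6.
66 hashes to 10, h2=7; 10,6 taken => place at 2.
626 hashes to 1, h2=7; 1 taken => place at 8.
91 hashes to 4; slot 4 is free => place at 4.
Table: [-, 868, 66, 944, 91, -, 714, -, 626, -, 935]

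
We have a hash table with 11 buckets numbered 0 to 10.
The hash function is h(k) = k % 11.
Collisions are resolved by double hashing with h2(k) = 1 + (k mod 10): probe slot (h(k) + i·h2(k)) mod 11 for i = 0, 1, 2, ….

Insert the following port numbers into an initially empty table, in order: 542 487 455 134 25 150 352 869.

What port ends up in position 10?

Insert 542: h=3, slot 3 empty -> index 3.
Insert 487: h=3, h2=8, slot 3 occupied -> index 0.
Insert 455: h=4, slot 4 empty -> index 4.
Insert 134: h=2, slot 2 empty -> index 2.
Insert 25: h=3, h2=6, slot 3 occupied -> index 9.
Insert 150: h=7, slot 7 empty -> index 7.
Insert 352: h=0, h2=3, slots 0,3 occupied -> index 6.
Insert 869: h=0, h2=10, slot 0 occupied -> index 10.
Table: [487, ., 134, 542, 455, ., 352, 150, ., 25, 869]

869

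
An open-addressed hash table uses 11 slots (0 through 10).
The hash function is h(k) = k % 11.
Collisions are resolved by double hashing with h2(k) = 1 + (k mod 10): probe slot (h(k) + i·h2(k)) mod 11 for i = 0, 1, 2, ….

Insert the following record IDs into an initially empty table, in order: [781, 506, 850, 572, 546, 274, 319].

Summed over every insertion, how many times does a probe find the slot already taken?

781 hashes to 0; slot 0 is free => place at 0.
506 hashes to 0, h2=7; 0 taken => place at 7.
850 hashes to 3; slot 3 is free => place at 3.
572 hashes to 0, h2=3; 0,3 taken => place at 6.
546 hashes to 7, h2=7; 7,3 taken => place at 10.
274 hashes to 10, h2=5; 10 taken => place at 4.
319 hashes to 0, h2=10; 0,10 taken => place at 9.
Table: [781, ., ., 850, 274, ., 572, 506, ., 319, 546]

8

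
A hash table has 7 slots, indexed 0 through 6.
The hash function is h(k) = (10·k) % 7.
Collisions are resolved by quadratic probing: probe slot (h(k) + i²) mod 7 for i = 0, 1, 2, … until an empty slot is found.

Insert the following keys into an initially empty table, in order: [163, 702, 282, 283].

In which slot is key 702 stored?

163: h=6 => slot 6
702: h=6, probe 6,0 => slot 0
282: h=6, probe 6,0,3 => slot 3
283: h=2 => slot 2
Table: [702, -, 283, 282, -, -, 163]

0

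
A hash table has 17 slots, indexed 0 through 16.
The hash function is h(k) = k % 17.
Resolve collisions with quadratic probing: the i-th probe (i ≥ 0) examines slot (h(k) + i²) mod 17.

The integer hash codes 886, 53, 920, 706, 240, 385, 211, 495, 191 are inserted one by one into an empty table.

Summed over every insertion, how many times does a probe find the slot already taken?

11

Insert 886: h=2, slot 2 empty => index 2.
Insert 53: h=2, slot 2 occupied => index 3.
Insert 920: h=2, slots 2,3 occupied => index 6.
Insert 706: h=9, slot 9 empty => index 9.
Insert 240: h=2, slots 2,3,6 occupied => index 11.
Insert 385: h=11, slot 11 occupied => index 12.
Insert 211: h=7, slot 7 empty => index 7.
Insert 495: h=2, slots 2,3,6,11 occupied => index 1.
Insert 191: h=4, slot 4 empty => index 4.
Table: [., 495, 886, 53, 191, ., 920, 211, ., 706, ., 240, 385, ., ., ., .]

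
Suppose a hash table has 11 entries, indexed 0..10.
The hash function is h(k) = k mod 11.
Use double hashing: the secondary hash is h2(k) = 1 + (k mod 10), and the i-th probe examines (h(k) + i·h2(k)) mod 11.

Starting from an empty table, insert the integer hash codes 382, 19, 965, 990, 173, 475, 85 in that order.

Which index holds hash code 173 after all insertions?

Insert 382: h=8, slot 8 empty => index 8.
Insert 19: h=8, h2=10, slot 8 occupied => index 7.
Insert 965: h=8, h2=6, slot 8 occupied => index 3.
Insert 990: h=0, slot 0 empty => index 0.
Insert 173: h=8, h2=4, slot 8 occupied => index 1.
Insert 475: h=2, slot 2 empty => index 2.
Insert 85: h=8, h2=6, slots 8,3 occupied => index 9.
Table: [990, 173, 475, 965, ∅, ∅, ∅, 19, 382, 85, ∅]

1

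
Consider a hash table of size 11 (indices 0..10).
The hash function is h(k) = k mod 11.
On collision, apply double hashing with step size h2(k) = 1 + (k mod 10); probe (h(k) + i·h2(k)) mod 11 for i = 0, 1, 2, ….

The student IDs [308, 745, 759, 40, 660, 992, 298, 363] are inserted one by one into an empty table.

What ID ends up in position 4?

308: h=0 => slot 0
745: h=8 => slot 8
759: h=0, h2=10, probe 0,10 => slot 10
40: h=7 => slot 7
660: h=0, h2=1, probe 0,1 => slot 1
992: h=2 => slot 2
298: h=1, h2=9, probe 1,10,8,6 => slot 6
363: h=0, h2=4, probe 0,4 => slot 4
Table: [308, 660, 992, —, 363, —, 298, 40, 745, —, 759]

363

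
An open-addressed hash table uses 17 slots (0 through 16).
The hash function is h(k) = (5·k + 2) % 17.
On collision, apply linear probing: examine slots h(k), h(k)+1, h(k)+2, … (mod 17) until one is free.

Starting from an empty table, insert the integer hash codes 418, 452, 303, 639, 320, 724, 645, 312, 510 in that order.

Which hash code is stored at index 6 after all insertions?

724

418 hashes to 1; slot 1 is free → place at 1.
452 hashes to 1; 1 taken → place at 2.
303 hashes to 4; slot 4 is free → place at 4.
639 hashes to 1; 1,2 taken → place at 3.
320 hashes to 4; 4 taken → place at 5.
724 hashes to 1; 1,2,3,4,5 taken → place at 6.
645 hashes to 14; slot 14 is free → place at 14.
312 hashes to 15; slot 15 is free → place at 15.
510 hashes to 2; 2,3,4,5,6 taken → place at 7.
Table: [-, 418, 452, 639, 303, 320, 724, 510, -, -, -, -, -, -, 645, 312, -]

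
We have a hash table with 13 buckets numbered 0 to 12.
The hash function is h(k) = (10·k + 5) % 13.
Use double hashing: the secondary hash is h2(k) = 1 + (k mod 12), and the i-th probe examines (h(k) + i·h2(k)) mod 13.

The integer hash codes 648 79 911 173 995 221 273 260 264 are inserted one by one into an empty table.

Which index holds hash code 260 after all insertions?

648: h=11 → slot 11
79: h=2 → slot 2
911: h=2, h2=12, probe 2,1 → slot 1
173: h=6 → slot 6
995: h=10 → slot 10
221: h=5 → slot 5
273: h=5, h2=10, probe 5,2,12 → slot 12
260: h=5, h2=9, probe 5,1,10,6,2,11,7 → slot 7
264: h=6, h2=1, probe 6,7,8 → slot 8
Table: [., 911, 79, ., ., 221, 173, 260, 264, ., 995, 648, 273]

7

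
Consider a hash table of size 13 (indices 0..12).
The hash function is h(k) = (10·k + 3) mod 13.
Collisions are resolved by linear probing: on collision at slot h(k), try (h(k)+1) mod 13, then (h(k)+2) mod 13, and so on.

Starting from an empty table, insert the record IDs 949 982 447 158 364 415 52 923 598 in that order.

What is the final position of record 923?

949: h=3 → slot 3
982: h=8 → slot 8
447: h=1 → slot 1
158: h=10 → slot 10
364: h=3, probe 3,4 → slot 4
415: h=6 → slot 6
52: h=3, probe 3,4,5 → slot 5
923: h=3, probe 3,4,5,6,7 → slot 7
598: h=3, probe 3,4,5,6,7,8,9 → slot 9
Table: [., 447, ., 949, 364, 52, 415, 923, 982, 598, 158, ., .]

7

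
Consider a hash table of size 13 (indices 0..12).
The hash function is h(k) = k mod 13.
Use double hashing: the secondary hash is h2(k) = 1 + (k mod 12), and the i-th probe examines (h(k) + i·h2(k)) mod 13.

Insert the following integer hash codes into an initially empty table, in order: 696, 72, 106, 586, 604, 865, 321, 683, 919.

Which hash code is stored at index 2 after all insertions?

696 hashes to 7; slot 7 is free → place at 7.
72 hashes to 7, h2=1; 7 taken → place at 8.
106 hashes to 2; slot 2 is free → place at 2.
586 hashes to 1; slot 1 is free → place at 1.
604 hashes to 6; slot 6 is free → place at 6.
865 hashes to 7, h2=2; 7 taken → place at 9.
321 hashes to 9, h2=10; 9,6 taken → place at 3.
683 hashes to 7, h2=12; 7,6 taken → place at 5.
919 hashes to 9, h2=8; 9 taken → place at 4.
Table: [., 586, 106, 321, 919, 683, 604, 696, 72, 865, ., ., .]

106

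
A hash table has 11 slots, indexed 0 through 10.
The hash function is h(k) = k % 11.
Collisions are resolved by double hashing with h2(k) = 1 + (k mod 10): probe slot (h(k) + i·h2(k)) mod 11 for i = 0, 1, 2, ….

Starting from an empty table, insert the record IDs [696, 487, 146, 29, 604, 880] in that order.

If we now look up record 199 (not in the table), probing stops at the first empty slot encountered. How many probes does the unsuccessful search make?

4

Insert 696: h=3, slot 3 empty → index 3.
Insert 487: h=3, h2=8, slot 3 occupied → index 0.
Insert 146: h=3, h2=7, slot 3 occupied → index 10.
Insert 29: h=7, slot 7 empty → index 7.
Insert 604: h=10, h2=5, slot 10 occupied → index 4.
Insert 880: h=0, h2=1, slot 0 occupied → index 1.
Table: [487, 880, _, 696, 604, _, _, 29, _, _, 146]
Lookup 199: h=1, h2=10, probe 1,0,10,9 → slot 9 empty, not found.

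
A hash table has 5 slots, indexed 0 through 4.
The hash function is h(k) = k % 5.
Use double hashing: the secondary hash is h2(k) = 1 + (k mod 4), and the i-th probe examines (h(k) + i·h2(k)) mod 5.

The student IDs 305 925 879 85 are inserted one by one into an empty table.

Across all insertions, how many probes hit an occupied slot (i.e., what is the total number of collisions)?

4

305: h=0 -> slot 0
925: h=0, h2=2, probe 0,2 -> slot 2
879: h=4 -> slot 4
85: h=0, h2=2, probe 0,2,4,1 -> slot 1
Table: [305, 85, 925, —, 879]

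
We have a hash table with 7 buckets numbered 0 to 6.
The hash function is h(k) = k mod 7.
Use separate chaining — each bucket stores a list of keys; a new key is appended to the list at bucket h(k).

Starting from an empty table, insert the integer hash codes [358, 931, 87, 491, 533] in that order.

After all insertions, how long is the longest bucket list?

358 → bucket 1
931 → bucket 0
87 → bucket 3
491 → bucket 1 (collision)
533 → bucket 1 (collision)
Final buckets:
0: 931
1: 358 -> 491 -> 533
2: -
3: 87
4: -
5: -
6: -

3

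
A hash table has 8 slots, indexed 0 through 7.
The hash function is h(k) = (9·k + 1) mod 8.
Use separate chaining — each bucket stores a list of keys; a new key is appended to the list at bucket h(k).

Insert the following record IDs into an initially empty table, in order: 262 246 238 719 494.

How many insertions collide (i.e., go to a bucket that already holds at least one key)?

3

Insert 262: h=7, bucket 7 empty → new chain.
Insert 246: h=7, bucket 7 nonempty → append to chain.
Insert 238: h=7, bucket 7 nonempty → append to chain.
Insert 719: h=0, bucket 0 empty → new chain.
Insert 494: h=7, bucket 7 nonempty → append to chain.
Final buckets:
0: 719
1: —
2: —
3: —
4: —
5: —
6: —
7: 262 -> 246 -> 238 -> 494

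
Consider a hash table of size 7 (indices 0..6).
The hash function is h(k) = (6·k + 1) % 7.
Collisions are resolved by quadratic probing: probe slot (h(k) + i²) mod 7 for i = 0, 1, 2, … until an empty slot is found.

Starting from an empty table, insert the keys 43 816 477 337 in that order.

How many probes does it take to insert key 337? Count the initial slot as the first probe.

43 hashes to 0; slot 0 is free -> place at 0.
816 hashes to 4; slot 4 is free -> place at 4.
477 hashes to 0; 0 taken -> place at 1.
337 hashes to 0; 0,1,4 taken -> place at 2.
Table: [43, 477, 337, ., 816, ., .]

4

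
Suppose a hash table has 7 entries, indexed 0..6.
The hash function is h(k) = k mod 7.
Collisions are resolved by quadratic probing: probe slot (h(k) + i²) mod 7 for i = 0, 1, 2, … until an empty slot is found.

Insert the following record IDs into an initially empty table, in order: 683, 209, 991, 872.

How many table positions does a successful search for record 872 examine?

683: h=4 → slot 4
209: h=6 → slot 6
991: h=4, probe 4,5 → slot 5
872: h=4, probe 4,5,1 → slot 1
Table: [∅, 872, ∅, ∅, 683, 991, 209]
Lookup 872: h=4, probe 4,5,1 → found at 1.

3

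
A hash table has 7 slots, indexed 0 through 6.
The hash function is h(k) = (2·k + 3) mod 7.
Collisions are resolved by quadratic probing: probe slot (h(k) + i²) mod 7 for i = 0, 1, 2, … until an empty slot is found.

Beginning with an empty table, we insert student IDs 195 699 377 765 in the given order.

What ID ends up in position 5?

Insert 195: h=1, slot 1 empty → index 1.
Insert 699: h=1, slot 1 occupied → index 2.
Insert 377: h=1, slots 1,2 occupied → index 5.
Insert 765: h=0, slot 0 empty → index 0.
Table: [765, 195, 699, ∅, ∅, 377, ∅]

377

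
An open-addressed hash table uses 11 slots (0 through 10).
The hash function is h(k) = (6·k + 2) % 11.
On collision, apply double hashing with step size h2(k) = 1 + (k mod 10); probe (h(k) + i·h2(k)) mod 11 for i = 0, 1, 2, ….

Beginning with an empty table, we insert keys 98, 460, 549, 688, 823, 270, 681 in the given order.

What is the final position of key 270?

98 hashes to 7; slot 7 is free -> place at 7.
460 hashes to 1; slot 1 is free -> place at 1.
549 hashes to 7, h2=10; 7 taken -> place at 6.
688 hashes to 5; slot 5 is free -> place at 5.
823 hashes to 1, h2=4; 1,5 taken -> place at 9.
270 hashes to 5, h2=1; 5,6,7 taken -> place at 8.
681 hashes to 7, h2=2; 7,9 taken -> place at 0.
Table: [681, 460, _, _, _, 688, 549, 98, 270, 823, _]

8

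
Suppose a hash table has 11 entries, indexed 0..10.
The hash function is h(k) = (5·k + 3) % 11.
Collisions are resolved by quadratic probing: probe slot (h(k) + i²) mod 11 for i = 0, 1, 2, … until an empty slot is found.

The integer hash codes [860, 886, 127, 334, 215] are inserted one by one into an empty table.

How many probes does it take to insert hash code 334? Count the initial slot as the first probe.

3

860: h=2 -> slot 2
886: h=0 -> slot 0
127: h=0, probe 0,1 -> slot 1
334: h=1, probe 1,2,5 -> slot 5
215: h=0, probe 0,1,4 -> slot 4
Table: [886, 127, 860, ., 215, 334, ., ., ., ., .]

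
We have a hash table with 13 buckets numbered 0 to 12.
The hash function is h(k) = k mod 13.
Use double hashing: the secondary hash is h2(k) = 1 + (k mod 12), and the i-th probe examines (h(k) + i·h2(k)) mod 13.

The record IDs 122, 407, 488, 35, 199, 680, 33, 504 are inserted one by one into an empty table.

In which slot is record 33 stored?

122: h=5 => slot 5
407: h=4 => slot 4
488: h=7 => slot 7
35: h=9 => slot 9
199: h=4, h2=8, probe 4,12 => slot 12
680: h=4, h2=9, probe 4,0 => slot 0
33: h=7, h2=10, probe 7,4,1 => slot 1
504: h=10 => slot 10
Table: [680, 33, ., ., 407, 122, ., 488, ., 35, 504, ., 199]

1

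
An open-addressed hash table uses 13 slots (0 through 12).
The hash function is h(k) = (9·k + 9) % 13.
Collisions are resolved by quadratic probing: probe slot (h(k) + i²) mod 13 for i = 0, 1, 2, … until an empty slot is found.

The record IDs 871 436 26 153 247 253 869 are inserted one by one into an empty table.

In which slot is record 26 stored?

10

871 hashes to 9; slot 9 is free => place at 9.
436 hashes to 7; slot 7 is free => place at 7.
26 hashes to 9; 9 taken => place at 10.
153 hashes to 8; slot 8 is free => place at 8.
247 hashes to 9; 9,10 taken => place at 0.
253 hashes to 11; slot 11 is free => place at 11.
869 hashes to 4; slot 4 is free => place at 4.
Table: [247, —, —, —, 869, —, —, 436, 153, 871, 26, 253, —]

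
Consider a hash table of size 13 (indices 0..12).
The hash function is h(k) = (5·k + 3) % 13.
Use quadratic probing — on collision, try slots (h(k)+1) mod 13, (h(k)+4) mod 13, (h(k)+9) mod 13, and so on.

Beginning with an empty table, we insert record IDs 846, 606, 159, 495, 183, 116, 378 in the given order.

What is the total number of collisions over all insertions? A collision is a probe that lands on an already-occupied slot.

8

Insert 846: h=8, slot 8 empty → index 8.
Insert 606: h=4, slot 4 empty → index 4.
Insert 159: h=5, slot 5 empty → index 5.
Insert 495: h=8, slot 8 occupied → index 9.
Insert 183: h=8, slots 8,9 occupied → index 12.
Insert 116: h=11, slot 11 empty → index 11.
Insert 378: h=8, slots 8,9,12,4,11 occupied → index 7.
Table: [., ., ., ., 606, 159, ., 378, 846, 495, ., 116, 183]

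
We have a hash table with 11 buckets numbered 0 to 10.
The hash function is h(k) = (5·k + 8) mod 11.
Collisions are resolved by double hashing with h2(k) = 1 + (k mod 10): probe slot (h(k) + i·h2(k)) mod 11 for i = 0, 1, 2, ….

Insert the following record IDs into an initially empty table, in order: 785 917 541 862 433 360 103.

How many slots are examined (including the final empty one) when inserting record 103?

785: h=6 => slot 6
917: h=6, h2=8, probe 6,3 => slot 3
541: h=7 => slot 7
862: h=6, h2=3, probe 6,9 => slot 9
433: h=6, h2=4, probe 6,10 => slot 10
360: h=4 => slot 4
103: h=6, h2=4, probe 6,10,3,7,0 => slot 0
Table: [103, _, _, 917, 360, _, 785, 541, _, 862, 433]

5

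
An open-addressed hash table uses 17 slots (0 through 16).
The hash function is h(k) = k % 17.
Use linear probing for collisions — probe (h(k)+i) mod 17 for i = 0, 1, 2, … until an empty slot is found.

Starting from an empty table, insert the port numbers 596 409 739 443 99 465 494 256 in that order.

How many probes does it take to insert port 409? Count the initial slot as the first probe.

2

596: h=1 => slot 1
409: h=1, probe 1,2 => slot 2
739: h=8 => slot 8
443: h=1, probe 1,2,3 => slot 3
99: h=14 => slot 14
465: h=6 => slot 6
494: h=1, probe 1,2,3,4 => slot 4
256: h=1, probe 1,2,3,4,5 => slot 5
Table: [-, 596, 409, 443, 494, 256, 465, -, 739, -, -, -, -, -, 99, -, -]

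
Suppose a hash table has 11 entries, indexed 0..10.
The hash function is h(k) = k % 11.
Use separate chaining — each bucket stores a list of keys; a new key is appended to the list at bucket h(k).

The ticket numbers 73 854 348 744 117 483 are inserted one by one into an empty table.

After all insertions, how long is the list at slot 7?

5

Insert 73: h=7, bucket 7 empty -> new chain.
Insert 854: h=7, bucket 7 nonempty -> append to chain.
Insert 348: h=7, bucket 7 nonempty -> append to chain.
Insert 744: h=7, bucket 7 nonempty -> append to chain.
Insert 117: h=7, bucket 7 nonempty -> append to chain.
Insert 483: h=10, bucket 10 empty -> new chain.
Final buckets:
0: —
1: —
2: —
3: —
4: —
5: —
6: —
7: 73 -> 854 -> 348 -> 744 -> 117
8: —
9: —
10: 483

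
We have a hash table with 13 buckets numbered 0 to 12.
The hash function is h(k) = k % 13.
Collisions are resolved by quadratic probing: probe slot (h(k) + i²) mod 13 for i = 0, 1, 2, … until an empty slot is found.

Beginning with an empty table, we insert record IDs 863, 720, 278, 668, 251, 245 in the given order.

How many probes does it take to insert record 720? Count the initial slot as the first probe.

863: h=5 => slot 5
720: h=5, probe 5,6 => slot 6
278: h=5, probe 5,6,9 => slot 9
668: h=5, probe 5,6,9,1 => slot 1
251: h=4 => slot 4
245: h=11 => slot 11
Table: [_, 668, _, _, 251, 863, 720, _, _, 278, _, 245, _]

2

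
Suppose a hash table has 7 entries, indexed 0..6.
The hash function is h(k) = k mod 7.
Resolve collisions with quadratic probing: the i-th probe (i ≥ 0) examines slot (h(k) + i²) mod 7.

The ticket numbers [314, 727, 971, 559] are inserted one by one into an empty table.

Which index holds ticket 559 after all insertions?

314: h=6 -> slot 6
727: h=6, probe 6,0 -> slot 0
971: h=5 -> slot 5
559: h=6, probe 6,0,3 -> slot 3
Table: [727, -, -, 559, -, 971, 314]

3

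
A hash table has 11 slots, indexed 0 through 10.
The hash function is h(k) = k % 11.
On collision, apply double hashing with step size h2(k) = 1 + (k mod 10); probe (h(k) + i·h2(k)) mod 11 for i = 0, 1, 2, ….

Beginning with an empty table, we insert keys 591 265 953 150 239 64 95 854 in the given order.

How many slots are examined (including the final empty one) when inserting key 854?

4

591: h=8 → slot 8
265: h=1 → slot 1
953: h=7 → slot 7
150: h=7, h2=1, probe 7,8,9 → slot 9
239: h=8, h2=10, probe 8,7,6 → slot 6
64: h=9, h2=5, probe 9,3 → slot 3
95: h=7, h2=6, probe 7,2 → slot 2
854: h=7, h2=5, probe 7,1,6,0 → slot 0
Table: [854, 265, 95, 64, —, —, 239, 953, 591, 150, —]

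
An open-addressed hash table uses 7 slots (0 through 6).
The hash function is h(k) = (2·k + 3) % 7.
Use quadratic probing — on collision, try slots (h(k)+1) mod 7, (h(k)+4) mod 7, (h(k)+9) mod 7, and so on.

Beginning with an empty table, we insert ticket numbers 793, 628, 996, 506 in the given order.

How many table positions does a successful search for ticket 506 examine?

3

793: h=0 -> slot 0
628: h=6 -> slot 6
996: h=0, probe 0,1 -> slot 1
506: h=0, probe 0,1,4 -> slot 4
Table: [793, 996, —, —, 506, —, 628]
Lookup 506: h=0, probe 0,1,4 → found at 4.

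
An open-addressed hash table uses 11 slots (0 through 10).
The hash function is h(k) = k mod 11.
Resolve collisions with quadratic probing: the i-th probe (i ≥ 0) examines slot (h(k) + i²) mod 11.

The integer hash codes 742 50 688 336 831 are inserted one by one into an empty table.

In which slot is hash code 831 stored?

742 hashes to 5; slot 5 is free => place at 5.
50 hashes to 6; slot 6 is free => place at 6.
688 hashes to 6; 6 taken => place at 7.
336 hashes to 6; 6,7 taken => place at 10.
831 hashes to 6; 6,7,10 taken => place at 4.
Table: [_, _, _, _, 831, 742, 50, 688, _, _, 336]

4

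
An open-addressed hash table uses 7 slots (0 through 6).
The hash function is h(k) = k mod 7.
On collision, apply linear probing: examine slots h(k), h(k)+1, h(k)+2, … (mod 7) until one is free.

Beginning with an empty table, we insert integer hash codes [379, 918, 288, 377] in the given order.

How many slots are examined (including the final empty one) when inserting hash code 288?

379: h=1 -> slot 1
918: h=1, probe 1,2 -> slot 2
288: h=1, probe 1,2,3 -> slot 3
377: h=6 -> slot 6
Table: [∅, 379, 918, 288, ∅, ∅, 377]

3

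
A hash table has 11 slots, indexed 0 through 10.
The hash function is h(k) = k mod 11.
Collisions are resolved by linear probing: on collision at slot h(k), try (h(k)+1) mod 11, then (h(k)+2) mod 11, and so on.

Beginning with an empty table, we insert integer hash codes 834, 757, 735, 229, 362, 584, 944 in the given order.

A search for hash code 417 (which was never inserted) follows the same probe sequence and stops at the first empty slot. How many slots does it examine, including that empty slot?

7

Insert 834: h=9, slot 9 empty → index 9.
Insert 757: h=9, slot 9 occupied → index 10.
Insert 735: h=9, slots 9,10 occupied → index 0.
Insert 229: h=9, slots 9,10,0 occupied → index 1.
Insert 362: h=10, slots 10,0,1 occupied → index 2.
Insert 584: h=1, slots 1,2 occupied → index 3.
Insert 944: h=9, slots 9,10,0,1,2,3 occupied → index 4.
Table: [735, 229, 362, 584, 944, ., ., ., ., 834, 757]
Lookup 417: h=10, probe 10,0,1,2,3,4,5 → slot 5 empty, not found.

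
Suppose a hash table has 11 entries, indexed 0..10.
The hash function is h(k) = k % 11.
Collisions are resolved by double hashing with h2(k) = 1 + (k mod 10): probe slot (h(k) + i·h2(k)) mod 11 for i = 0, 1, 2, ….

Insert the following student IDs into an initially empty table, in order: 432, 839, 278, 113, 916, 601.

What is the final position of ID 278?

1

Insert 432: h=3, slot 3 empty -> index 3.
Insert 839: h=3, h2=10, slot 3 occupied -> index 2.
Insert 278: h=3, h2=9, slot 3 occupied -> index 1.
Insert 113: h=3, h2=4, slot 3 occupied -> index 7.
Insert 916: h=3, h2=7, slot 3 occupied -> index 10.
Insert 601: h=7, h2=2, slot 7 occupied -> index 9.
Table: [-, 278, 839, 432, -, -, -, 113, -, 601, 916]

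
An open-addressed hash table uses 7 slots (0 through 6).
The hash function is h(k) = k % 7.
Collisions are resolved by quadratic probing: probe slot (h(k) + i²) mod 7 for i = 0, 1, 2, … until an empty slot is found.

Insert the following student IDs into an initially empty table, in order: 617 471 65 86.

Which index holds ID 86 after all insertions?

6

617 hashes to 1; slot 1 is free -> place at 1.
471 hashes to 2; slot 2 is free -> place at 2.
65 hashes to 2; 2 taken -> place at 3.
86 hashes to 2; 2,3 taken -> place at 6.
Table: [_, 617, 471, 65, _, _, 86]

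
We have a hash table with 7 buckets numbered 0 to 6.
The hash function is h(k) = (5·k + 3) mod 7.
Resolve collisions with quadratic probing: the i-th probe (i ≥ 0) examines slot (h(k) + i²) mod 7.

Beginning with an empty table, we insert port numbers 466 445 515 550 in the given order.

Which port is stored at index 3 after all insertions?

445

Insert 466: h=2, slot 2 empty -> index 2.
Insert 445: h=2, slot 2 occupied -> index 3.
Insert 515: h=2, slots 2,3 occupied -> index 6.
Insert 550: h=2, slots 2,3,6 occupied -> index 4.
Table: [-, -, 466, 445, 550, -, 515]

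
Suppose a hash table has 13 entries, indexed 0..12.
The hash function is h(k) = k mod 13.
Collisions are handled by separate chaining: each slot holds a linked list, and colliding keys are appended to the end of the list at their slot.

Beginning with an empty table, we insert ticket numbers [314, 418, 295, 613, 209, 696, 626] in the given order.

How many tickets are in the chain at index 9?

Insert 314: h=2, bucket 2 empty → new chain.
Insert 418: h=2, bucket 2 nonempty → append to chain.
Insert 295: h=9, bucket 9 empty → new chain.
Insert 613: h=2, bucket 2 nonempty → append to chain.
Insert 209: h=1, bucket 1 empty → new chain.
Insert 696: h=7, bucket 7 empty → new chain.
Insert 626: h=2, bucket 2 nonempty → append to chain.
Final buckets:
0: _
1: 209
2: 314 -> 418 -> 613 -> 626
3: _
4: _
5: _
6: _
7: 696
8: _
9: 295
10: _
11: _
12: _

1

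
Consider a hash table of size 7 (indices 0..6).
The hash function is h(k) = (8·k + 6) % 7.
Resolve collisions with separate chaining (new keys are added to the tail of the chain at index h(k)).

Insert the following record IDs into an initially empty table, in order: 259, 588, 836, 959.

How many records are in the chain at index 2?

1

259 → bucket 6
588 → bucket 6 (collision)
836 → bucket 2
959 → bucket 6 (collision)
Final buckets:
0: _
1: _
2: 836
3: _
4: _
5: _
6: 259 -> 588 -> 959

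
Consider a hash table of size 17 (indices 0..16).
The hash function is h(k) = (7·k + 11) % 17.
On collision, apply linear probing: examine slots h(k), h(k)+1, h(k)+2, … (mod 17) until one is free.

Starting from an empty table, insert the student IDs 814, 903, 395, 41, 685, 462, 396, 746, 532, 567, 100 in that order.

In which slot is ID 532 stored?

814 hashes to 14; slot 14 is free → place at 14.
903 hashes to 8; slot 8 is free → place at 8.
395 hashes to 5; slot 5 is free → place at 5.
41 hashes to 9; slot 9 is free → place at 9.
685 hashes to 12; slot 12 is free → place at 12.
462 hashes to 15; slot 15 is free → place at 15.
396 hashes to 12; 12 taken → place at 13.
746 hashes to 14; 14,15 taken → place at 16.
532 hashes to 12; 12,13,14,15,16 taken → place at 0.
567 hashes to 2; slot 2 is free → place at 2.
100 hashes to 14; 14,15,16,0 taken → place at 1.
Table: [532, 100, 567, ., ., 395, ., ., 903, 41, ., ., 685, 396, 814, 462, 746]

0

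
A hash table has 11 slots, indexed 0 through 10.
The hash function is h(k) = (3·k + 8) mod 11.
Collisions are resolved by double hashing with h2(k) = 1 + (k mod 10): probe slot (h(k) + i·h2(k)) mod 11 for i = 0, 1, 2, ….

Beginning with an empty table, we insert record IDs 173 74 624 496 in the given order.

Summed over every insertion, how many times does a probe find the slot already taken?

3

Insert 173: h=10, slot 10 empty -> index 10.
Insert 74: h=10, h2=5, slot 10 occupied -> index 4.
Insert 624: h=10, h2=5, slots 10,4 occupied -> index 9.
Insert 496: h=0, slot 0 empty -> index 0.
Table: [496, _, _, _, 74, _, _, _, _, 624, 173]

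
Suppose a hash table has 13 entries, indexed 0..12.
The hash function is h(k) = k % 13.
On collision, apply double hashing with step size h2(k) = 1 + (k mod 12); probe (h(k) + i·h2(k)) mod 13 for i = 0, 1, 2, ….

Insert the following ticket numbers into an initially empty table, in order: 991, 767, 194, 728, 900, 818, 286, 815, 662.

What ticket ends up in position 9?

991 hashes to 3; slot 3 is free → place at 3.
767 hashes to 0; slot 0 is free → place at 0.
194 hashes to 12; slot 12 is free → place at 12.
728 hashes to 0, h2=9; 0 taken → place at 9.
900 hashes to 3, h2=1; 3 taken → place at 4.
818 hashes to 12, h2=3; 12 taken → place at 2.
286 hashes to 0, h2=11; 0 taken → place at 11.
815 hashes to 9, h2=12; 9 taken → place at 8.
662 hashes to 12, h2=3; 12,2 taken → place at 5.
Table: [767, —, 818, 991, 900, 662, —, —, 815, 728, —, 286, 194]

728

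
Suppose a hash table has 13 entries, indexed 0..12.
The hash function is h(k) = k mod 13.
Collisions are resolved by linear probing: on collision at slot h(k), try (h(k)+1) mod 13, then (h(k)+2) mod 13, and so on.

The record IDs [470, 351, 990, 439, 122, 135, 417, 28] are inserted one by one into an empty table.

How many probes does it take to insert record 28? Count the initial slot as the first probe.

3

Insert 470: h=2, slot 2 empty → index 2.
Insert 351: h=0, slot 0 empty → index 0.
Insert 990: h=2, slot 2 occupied → index 3.
Insert 439: h=10, slot 10 empty → index 10.
Insert 122: h=5, slot 5 empty → index 5.
Insert 135: h=5, slot 5 occupied → index 6.
Insert 417: h=1, slot 1 empty → index 1.
Insert 28: h=2, slots 2,3 occupied → index 4.
Table: [351, 417, 470, 990, 28, 122, 135, —, —, —, 439, —, —]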